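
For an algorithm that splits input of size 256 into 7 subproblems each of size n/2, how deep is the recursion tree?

For divide and conquer with division factor 2:

Problem sizes at each level:
Level 0: 256
Level 1: 128
Level 2: 64
Level 3: 32
Level 4: 16
Level 5: 8
Level 6: 4
Level 7: 2
Level 8: 1

The root is level 0 and the size-1 base case is level 8 (the tree spans levels 0 through 8, i.e. 9 levels counting the root), so the depth is the number of divisions: log_2(256) = 8

The recursion tree depth is log_2(256) = 8. At each level, the problem size is divided by 2, so it takes 8 divisions to reduce to a base case of size 1. The algorithm makes 7 recursive calls at each level.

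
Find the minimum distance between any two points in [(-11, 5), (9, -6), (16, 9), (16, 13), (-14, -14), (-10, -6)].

Computing all pairwise distances among 6 points:

d((-11, 5), (9, -6)) = 22.8254
d((-11, 5), (16, 9)) = 27.2947
d((-11, 5), (16, 13)) = 28.1603
d((-11, 5), (-14, -14)) = 19.2354
d((-11, 5), (-10, -6)) = 11.0454
d((9, -6), (16, 9)) = 16.5529
d((9, -6), (16, 13)) = 20.2485
d((9, -6), (-14, -14)) = 24.3516
d((9, -6), (-10, -6)) = 19.0
d((16, 9), (16, 13)) = 4.0 <-- minimum
d((16, 9), (-14, -14)) = 37.8021
d((16, 9), (-10, -6)) = 30.0167
d((16, 13), (-14, -14)) = 40.3609
d((16, 13), (-10, -6)) = 32.2025
d((-14, -14), (-10, -6)) = 8.9443

Closest pair: (16, 9) and (16, 13) with distance 4.0

The closest pair is (16, 9) and (16, 13) with Euclidean distance 4.0. For 6 points, brute-force pairwise comparison is shown above. For large n, the divide-and-conquer algorithm (sort by x, recurse on halves, check the dividing strip) achieves O(n log n).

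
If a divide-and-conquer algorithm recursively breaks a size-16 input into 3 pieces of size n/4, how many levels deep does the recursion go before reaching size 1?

For divide and conquer with division factor 4:

Problem sizes at each level:
Level 0: 16
Level 1: 4
Level 2: 1

The root is level 0 and the size-1 base case is level 2 (the tree spans levels 0 through 2, i.e. 3 levels counting the root), so the depth is the number of divisions: log_4(16) = 2

The recursion tree depth is log_4(16) = 2. At each level, the problem size is divided by 4, so it takes 2 divisions to reduce to a base case of size 1. The algorithm makes 3 recursive calls at each level.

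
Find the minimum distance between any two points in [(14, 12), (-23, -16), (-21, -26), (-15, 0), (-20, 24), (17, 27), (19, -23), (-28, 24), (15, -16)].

Computing all pairwise distances among 9 points:

d((14, 12), (-23, -16)) = 46.4004
d((14, 12), (-21, -26)) = 51.6624
d((14, 12), (-15, 0)) = 31.3847
d((14, 12), (-20, 24)) = 36.0555
d((14, 12), (17, 27)) = 15.2971
d((14, 12), (19, -23)) = 35.3553
d((14, 12), (-28, 24)) = 43.6807
d((14, 12), (15, -16)) = 28.0179
d((-23, -16), (-21, -26)) = 10.198
d((-23, -16), (-15, 0)) = 17.8885
d((-23, -16), (-20, 24)) = 40.1123
d((-23, -16), (17, 27)) = 58.7282
d((-23, -16), (19, -23)) = 42.5793
d((-23, -16), (-28, 24)) = 40.3113
d((-23, -16), (15, -16)) = 38.0
d((-21, -26), (-15, 0)) = 26.6833
d((-21, -26), (-20, 24)) = 50.01
d((-21, -26), (17, 27)) = 65.215
d((-21, -26), (19, -23)) = 40.1123
d((-21, -26), (-28, 24)) = 50.4876
d((-21, -26), (15, -16)) = 37.3631
d((-15, 0), (-20, 24)) = 24.5153
d((-15, 0), (17, 27)) = 41.8688
d((-15, 0), (19, -23)) = 41.0488
d((-15, 0), (-28, 24)) = 27.2947
d((-15, 0), (15, -16)) = 34.0
d((-20, 24), (17, 27)) = 37.1214
d((-20, 24), (19, -23)) = 61.0737
d((-20, 24), (-28, 24)) = 8.0 <-- minimum
d((-20, 24), (15, -16)) = 53.1507
d((17, 27), (19, -23)) = 50.04
d((17, 27), (-28, 24)) = 45.0999
d((17, 27), (15, -16)) = 43.0465
d((19, -23), (-28, 24)) = 66.468
d((19, -23), (15, -16)) = 8.0623
d((-28, 24), (15, -16)) = 58.7282

Closest pair: (-20, 24) and (-28, 24) with distance 8.0

The closest pair is (-20, 24) and (-28, 24) with Euclidean distance 8.0. For 9 points, brute-force pairwise comparison is shown above. For large n, the divide-and-conquer algorithm (sort by x, recurse on halves, check the dividing strip) achieves O(n log n).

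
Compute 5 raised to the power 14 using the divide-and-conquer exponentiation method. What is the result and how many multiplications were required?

Computing 5^14 by squaring (build up from 5^1; each line after the first costs one multiplication):

5^1 = 5
5^2 = (5^1)^2 = 5^2 = 25
5^3 = 5 * 5^2 = 5 * 25 = 125
5^6 = (5^3)^2 = 125^2 = 15625
5^7 = 5 * 5^6 = 5 * 15625 = 78125
5^14 = (5^7)^2 = 78125^2 = 6103515625

Result: 6103515625
Multiplications needed: 5 (5 lines after 5^1)

5^14 = 6103515625. Using exponentiation by squaring, this requires 5 multiplications. The key idea: if the exponent is even, square the half-power; if odd, multiply by the base once.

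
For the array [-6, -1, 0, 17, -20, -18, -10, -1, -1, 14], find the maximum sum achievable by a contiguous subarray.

Using Kadane's algorithm on [-6, -1, 0, 17, -20, -18, -10, -1, -1, 14]:

Scanning through the array:
Position 1 (value -1): max_ending_here = -1, max_so_far = -1
Position 2 (value 0): max_ending_here = 0, max_so_far = 0
Position 3 (value 17): max_ending_here = 17, max_so_far = 17
Position 4 (value -20): max_ending_here = -3, max_so_far = 17
Position 5 (value -18): max_ending_here = -18, max_so_far = 17
Position 6 (value -10): max_ending_here = -10, max_so_far = 17
Position 7 (value -1): max_ending_here = -1, max_so_far = 17
Position 8 (value -1): max_ending_here = -1, max_so_far = 17
Position 9 (value 14): max_ending_here = 14, max_so_far = 17

Maximum subarray: [0, 17]
Maximum sum: 17

The maximum subarray is [0, 17] with sum 17. This subarray runs from index 2 to index 3.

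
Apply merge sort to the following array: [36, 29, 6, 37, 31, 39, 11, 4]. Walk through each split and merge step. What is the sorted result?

Merge sort trace:

Split: [36, 29, 6, 37, 31, 39, 11, 4] -> [36, 29, 6, 37] and [31, 39, 11, 4]
  Split: [36, 29, 6, 37] -> [36, 29] and [6, 37]
    Split: [36, 29] -> [36] and [29]
    Merge: [36] + [29] -> [29, 36]
    Split: [6, 37] -> [6] and [37]
    Merge: [6] + [37] -> [6, 37]
  Merge: [29, 36] + [6, 37] -> [6, 29, 36, 37]
  Split: [31, 39, 11, 4] -> [31, 39] and [11, 4]
    Split: [31, 39] -> [31] and [39]
    Merge: [31] + [39] -> [31, 39]
    Split: [11, 4] -> [11] and [4]
    Merge: [11] + [4] -> [4, 11]
  Merge: [31, 39] + [4, 11] -> [4, 11, 31, 39]
Merge: [6, 29, 36, 37] + [4, 11, 31, 39] -> [4, 6, 11, 29, 31, 36, 37, 39]

Final sorted array: [4, 6, 11, 29, 31, 36, 37, 39]

The merge sort proceeds by recursively splitting the array and merging sorted halves.
After all merges, the sorted array is [4, 6, 11, 29, 31, 36, 37, 39].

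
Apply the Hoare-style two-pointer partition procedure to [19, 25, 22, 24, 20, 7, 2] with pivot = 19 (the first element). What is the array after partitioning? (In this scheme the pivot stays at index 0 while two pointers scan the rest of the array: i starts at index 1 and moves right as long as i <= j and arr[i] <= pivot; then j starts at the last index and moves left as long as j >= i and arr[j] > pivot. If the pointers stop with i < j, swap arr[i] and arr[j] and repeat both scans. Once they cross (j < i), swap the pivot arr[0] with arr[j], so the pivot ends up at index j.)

Hoare-style two-pointer partition with pivot = 19:

Initial array: [19, 25, 22, 24, 20, 7, 2]

Pointers start at i = 1, j = 6.
i stops at index 1 (arr[1]=25 > 19), j stops at index 6 (arr[6]=2 <= 19): swap arr[1] and arr[6], array becomes [19, 2, 22, 24, 20, 7, 25]
i stops at index 2 (arr[2]=22 > 19), j stops at index 5 (arr[5]=7 <= 19): swap arr[2] and arr[5], array becomes [19, 2, 7, 24, 20, 22, 25]
i ends at 3, j ends at 2: the pointers have crossed (j < i), so scanning stops.

Swap pivot arr[0] with arr[2] to place pivot at position 2: [7, 2, 19, 24, 20, 22, 25]
Pivot position: 2

After partitioning with pivot 19, the array becomes [7, 2, 19, 24, 20, 22, 25]. The pivot is placed at index 2. All elements to the left of the pivot are <= 19, and all elements to the right are > 19.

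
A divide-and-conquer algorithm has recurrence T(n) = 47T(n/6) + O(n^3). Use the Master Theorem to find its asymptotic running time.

Master Theorem for T(n) = 47T(n/6) + O(n^3):

a = 47, b = 6, c = 3
log_b(a) = log_6(47) = 2.1488

Case 3: c = 3 > log_6(47) = 2.1488
T(n) = O(n^3) = O(n^3)

For T(n) = 47T(n/6) + O(n^3): log_6(47) = 2.1488. This is Case 3 of the Master Theorem (c > log_b(a), work dominated by root), giving O(n^3).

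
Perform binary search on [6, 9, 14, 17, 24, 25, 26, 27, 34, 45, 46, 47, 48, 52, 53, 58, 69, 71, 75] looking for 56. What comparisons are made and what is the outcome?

Binary search for 56 in [6, 9, 14, 17, 24, 25, 26, 27, 34, 45, 46, 47, 48, 52, 53, 58, 69, 71, 75]:

lo=0, hi=18, mid=9, arr[mid]=45 -> 45 < 56, search right half
lo=10, hi=18, mid=14, arr[mid]=53 -> 53 < 56, search right half
lo=15, hi=18, mid=16, arr[mid]=69 -> 69 > 56, search left half
lo=15, hi=15, mid=15, arr[mid]=58 -> 58 > 56, search left half
lo=15 > hi=14, target 56 not found

Binary search determines that 56 is not in the array after 4 comparisons. The search space was exhausted without finding the target.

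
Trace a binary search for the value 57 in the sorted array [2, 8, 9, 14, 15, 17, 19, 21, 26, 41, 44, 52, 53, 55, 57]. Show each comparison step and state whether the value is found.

Binary search for 57 in [2, 8, 9, 14, 15, 17, 19, 21, 26, 41, 44, 52, 53, 55, 57]:

lo=0, hi=14, mid=7, arr[mid]=21 -> 21 < 57, search right half
lo=8, hi=14, mid=11, arr[mid]=52 -> 52 < 57, search right half
lo=12, hi=14, mid=13, arr[mid]=55 -> 55 < 57, search right half
lo=14, hi=14, mid=14, arr[mid]=57 -> Found target at index 14!

Binary search finds 57 at index 14 after 4 comparisons. The search repeatedly halves the search space by comparing with the middle element.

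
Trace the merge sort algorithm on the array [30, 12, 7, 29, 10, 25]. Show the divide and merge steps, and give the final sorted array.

Merge sort trace:

Split: [30, 12, 7, 29, 10, 25] -> [30, 12, 7] and [29, 10, 25]
  Split: [30, 12, 7] -> [30] and [12, 7]
    Split: [12, 7] -> [12] and [7]
    Merge: [12] + [7] -> [7, 12]
  Merge: [30] + [7, 12] -> [7, 12, 30]
  Split: [29, 10, 25] -> [29] and [10, 25]
    Split: [10, 25] -> [10] and [25]
    Merge: [10] + [25] -> [10, 25]
  Merge: [29] + [10, 25] -> [10, 25, 29]
Merge: [7, 12, 30] + [10, 25, 29] -> [7, 10, 12, 25, 29, 30]

Final sorted array: [7, 10, 12, 25, 29, 30]

The merge sort proceeds by recursively splitting the array and merging sorted halves.
After all merges, the sorted array is [7, 10, 12, 25, 29, 30].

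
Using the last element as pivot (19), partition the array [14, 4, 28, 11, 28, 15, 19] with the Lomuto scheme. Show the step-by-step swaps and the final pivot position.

Lomuto partition with pivot = 19:

Initial array: [14, 4, 28, 11, 28, 15, 19]

arr[0]=14 <= 19: swap with position 0, array becomes [14, 4, 28, 11, 28, 15, 19]
arr[1]=4 <= 19: swap with position 1, array becomes [14, 4, 28, 11, 28, 15, 19]
arr[2]=28 > 19: no swap
arr[3]=11 <= 19: swap with position 2, array becomes [14, 4, 11, 28, 28, 15, 19]
arr[4]=28 > 19: no swap
arr[5]=15 <= 19: swap with position 3, array becomes [14, 4, 11, 15, 28, 28, 19]

Place pivot at position 4: [14, 4, 11, 15, 19, 28, 28]
Pivot position: 4

After partitioning with pivot 19, the array becomes [14, 4, 11, 15, 19, 28, 28]. The pivot is placed at index 4. All elements to the left of the pivot are <= 19, and all elements to the right are > 19.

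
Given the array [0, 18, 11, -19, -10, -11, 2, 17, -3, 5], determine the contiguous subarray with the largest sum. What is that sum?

Using Kadane's algorithm on [0, 18, 11, -19, -10, -11, 2, 17, -3, 5]:

Scanning through the array:
Position 1 (value 18): max_ending_here = 18, max_so_far = 18
Position 2 (value 11): max_ending_here = 29, max_so_far = 29
Position 3 (value -19): max_ending_here = 10, max_so_far = 29
Position 4 (value -10): max_ending_here = 0, max_so_far = 29
Position 5 (value -11): max_ending_here = -11, max_so_far = 29
Position 6 (value 2): max_ending_here = 2, max_so_far = 29
Position 7 (value 17): max_ending_here = 19, max_so_far = 29
Position 8 (value -3): max_ending_here = 16, max_so_far = 29
Position 9 (value 5): max_ending_here = 21, max_so_far = 29

Maximum subarray: [0, 18, 11]
Maximum sum: 29

The maximum subarray is [0, 18, 11] with sum 29. This subarray runs from index 0 to index 2.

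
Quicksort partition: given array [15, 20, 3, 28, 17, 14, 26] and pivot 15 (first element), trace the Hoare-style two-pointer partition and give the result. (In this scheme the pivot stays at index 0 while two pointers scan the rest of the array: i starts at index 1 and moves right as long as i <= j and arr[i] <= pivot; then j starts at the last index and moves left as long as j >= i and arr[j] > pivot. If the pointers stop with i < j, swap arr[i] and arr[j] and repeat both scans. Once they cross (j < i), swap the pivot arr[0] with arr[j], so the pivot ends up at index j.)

Hoare-style two-pointer partition with pivot = 15:

Initial array: [15, 20, 3, 28, 17, 14, 26]

Pointers start at i = 1, j = 6.
i stops at index 1 (arr[1]=20 > 15), j stops at index 5 (arr[5]=14 <= 15): swap arr[1] and arr[5], array becomes [15, 14, 3, 28, 17, 20, 26]
i ends at 3, j ends at 2: the pointers have crossed (j < i), so scanning stops.

Swap pivot arr[0] with arr[2] to place pivot at position 2: [3, 14, 15, 28, 17, 20, 26]
Pivot position: 2

After partitioning with pivot 15, the array becomes [3, 14, 15, 28, 17, 20, 26]. The pivot is placed at index 2. All elements to the left of the pivot are <= 15, and all elements to the right are > 15.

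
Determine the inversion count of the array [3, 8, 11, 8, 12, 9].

Finding inversions in [3, 8, 11, 8, 12, 9]:

(2, 3): arr[2]=11 > arr[3]=8
(2, 5): arr[2]=11 > arr[5]=9
(4, 5): arr[4]=12 > arr[5]=9

Total inversions: 3

The array has 3 inversion(s): (2,3), (2,5), (4,5). Each pair (i,j) satisfies i < j and arr[i] > arr[j].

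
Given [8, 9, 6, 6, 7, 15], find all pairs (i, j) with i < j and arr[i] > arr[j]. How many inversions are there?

Finding inversions in [8, 9, 6, 6, 7, 15]:

(0, 2): arr[0]=8 > arr[2]=6
(0, 3): arr[0]=8 > arr[3]=6
(0, 4): arr[0]=8 > arr[4]=7
(1, 2): arr[1]=9 > arr[2]=6
(1, 3): arr[1]=9 > arr[3]=6
(1, 4): arr[1]=9 > arr[4]=7

Total inversions: 6

The array has 6 inversion(s): (0,2), (0,3), (0,4), (1,2), (1,3), (1,4). Each pair (i,j) satisfies i < j and arr[i] > arr[j].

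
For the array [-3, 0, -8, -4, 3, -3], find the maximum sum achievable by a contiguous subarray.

Using Kadane's algorithm on [-3, 0, -8, -4, 3, -3]:

Scanning through the array:
Position 1 (value 0): max_ending_here = 0, max_so_far = 0
Position 2 (value -8): max_ending_here = -8, max_so_far = 0
Position 3 (value -4): max_ending_here = -4, max_so_far = 0
Position 4 (value 3): max_ending_here = 3, max_so_far = 3
Position 5 (value -3): max_ending_here = 0, max_so_far = 3

Maximum subarray: [3]
Maximum sum: 3

The maximum subarray is [3] with sum 3. This subarray runs from index 4 to index 4.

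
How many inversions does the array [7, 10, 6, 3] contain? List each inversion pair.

Finding inversions in [7, 10, 6, 3]:

(0, 2): arr[0]=7 > arr[2]=6
(0, 3): arr[0]=7 > arr[3]=3
(1, 2): arr[1]=10 > arr[2]=6
(1, 3): arr[1]=10 > arr[3]=3
(2, 3): arr[2]=6 > arr[3]=3

Total inversions: 5

The array has 5 inversion(s): (0,2), (0,3), (1,2), (1,3), (2,3). Each pair (i,j) satisfies i < j and arr[i] > arr[j].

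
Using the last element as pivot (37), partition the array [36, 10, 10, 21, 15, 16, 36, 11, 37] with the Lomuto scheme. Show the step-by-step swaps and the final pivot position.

Lomuto partition with pivot = 37:

Initial array: [36, 10, 10, 21, 15, 16, 36, 11, 37]

arr[0]=36 <= 37: swap with position 0, array becomes [36, 10, 10, 21, 15, 16, 36, 11, 37]
arr[1]=10 <= 37: swap with position 1, array becomes [36, 10, 10, 21, 15, 16, 36, 11, 37]
arr[2]=10 <= 37: swap with position 2, array becomes [36, 10, 10, 21, 15, 16, 36, 11, 37]
arr[3]=21 <= 37: swap with position 3, array becomes [36, 10, 10, 21, 15, 16, 36, 11, 37]
arr[4]=15 <= 37: swap with position 4, array becomes [36, 10, 10, 21, 15, 16, 36, 11, 37]
arr[5]=16 <= 37: swap with position 5, array becomes [36, 10, 10, 21, 15, 16, 36, 11, 37]
arr[6]=36 <= 37: swap with position 6, array becomes [36, 10, 10, 21, 15, 16, 36, 11, 37]
arr[7]=11 <= 37: swap with position 7, array becomes [36, 10, 10, 21, 15, 16, 36, 11, 37]

Place pivot at position 8: [36, 10, 10, 21, 15, 16, 36, 11, 37]
Pivot position: 8

After partitioning with pivot 37, the array becomes [36, 10, 10, 21, 15, 16, 36, 11, 37]. The pivot is placed at index 8. All elements to the left of the pivot are <= 37, and all elements to the right are > 37.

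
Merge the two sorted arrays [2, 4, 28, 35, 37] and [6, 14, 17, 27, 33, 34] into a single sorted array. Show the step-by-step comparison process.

Merging process:

Compare 2 vs 6: take 2 from left. Merged: [2]
Compare 4 vs 6: take 4 from left. Merged: [2, 4]
Compare 28 vs 6: take 6 from right. Merged: [2, 4, 6]
Compare 28 vs 14: take 14 from right. Merged: [2, 4, 6, 14]
Compare 28 vs 17: take 17 from right. Merged: [2, 4, 6, 14, 17]
Compare 28 vs 27: take 27 from right. Merged: [2, 4, 6, 14, 17, 27]
Compare 28 vs 33: take 28 from left. Merged: [2, 4, 6, 14, 17, 27, 28]
Compare 35 vs 33: take 33 from right. Merged: [2, 4, 6, 14, 17, 27, 28, 33]
Compare 35 vs 34: take 34 from right. Merged: [2, 4, 6, 14, 17, 27, 28, 33, 34]
Append remaining from left: [35, 37]. Merged: [2, 4, 6, 14, 17, 27, 28, 33, 34, 35, 37]

Final merged array: [2, 4, 6, 14, 17, 27, 28, 33, 34, 35, 37]
Total comparisons: 9

The merged array is [2, 4, 6, 14, 17, 27, 28, 33, 34, 35, 37], requiring 9 comparisons. The merge step runs in O(n) time where n is the total number of elements.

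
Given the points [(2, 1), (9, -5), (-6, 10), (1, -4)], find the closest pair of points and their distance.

Computing all pairwise distances among 4 points:

d((2, 1), (9, -5)) = 9.2195
d((2, 1), (-6, 10)) = 12.0416
d((2, 1), (1, -4)) = 5.099 <-- minimum
d((9, -5), (-6, 10)) = 21.2132
d((9, -5), (1, -4)) = 8.0623
d((-6, 10), (1, -4)) = 15.6525

Closest pair: (2, 1) and (1, -4) with distance 5.099

The closest pair is (2, 1) and (1, -4) with Euclidean distance 5.099. For 4 points, brute-force pairwise comparison is shown above. For large n, the divide-and-conquer algorithm (sort by x, recurse on halves, check the dividing strip) achieves O(n log n).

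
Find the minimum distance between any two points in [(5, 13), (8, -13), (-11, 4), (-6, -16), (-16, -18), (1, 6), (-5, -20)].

Computing all pairwise distances among 7 points:

d((5, 13), (8, -13)) = 26.1725
d((5, 13), (-11, 4)) = 18.3576
d((5, 13), (-6, -16)) = 31.0161
d((5, 13), (-16, -18)) = 37.4433
d((5, 13), (1, 6)) = 8.0623
d((5, 13), (-5, -20)) = 34.4819
d((8, -13), (-11, 4)) = 25.4951
d((8, -13), (-6, -16)) = 14.3178
d((8, -13), (-16, -18)) = 24.5153
d((8, -13), (1, 6)) = 20.2485
d((8, -13), (-5, -20)) = 14.7648
d((-11, 4), (-6, -16)) = 20.6155
d((-11, 4), (-16, -18)) = 22.561
d((-11, 4), (1, 6)) = 12.1655
d((-11, 4), (-5, -20)) = 24.7386
d((-6, -16), (-16, -18)) = 10.198
d((-6, -16), (1, 6)) = 23.0868
d((-6, -16), (-5, -20)) = 4.1231 <-- minimum
d((-16, -18), (1, 6)) = 29.4109
d((-16, -18), (-5, -20)) = 11.1803
d((1, 6), (-5, -20)) = 26.6833

Closest pair: (-6, -16) and (-5, -20) with distance 4.1231

The closest pair is (-6, -16) and (-5, -20) with Euclidean distance 4.1231. For 7 points, brute-force pairwise comparison is shown above. For large n, the divide-and-conquer algorithm (sort by x, recurse on halves, check the dividing strip) achieves O(n log n).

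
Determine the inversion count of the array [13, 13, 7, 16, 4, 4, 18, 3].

Finding inversions in [13, 13, 7, 16, 4, 4, 18, 3]:

(0, 2): arr[0]=13 > arr[2]=7
(0, 4): arr[0]=13 > arr[4]=4
(0, 5): arr[0]=13 > arr[5]=4
(0, 7): arr[0]=13 > arr[7]=3
(1, 2): arr[1]=13 > arr[2]=7
(1, 4): arr[1]=13 > arr[4]=4
(1, 5): arr[1]=13 > arr[5]=4
(1, 7): arr[1]=13 > arr[7]=3
(2, 4): arr[2]=7 > arr[4]=4
(2, 5): arr[2]=7 > arr[5]=4
(2, 7): arr[2]=7 > arr[7]=3
(3, 4): arr[3]=16 > arr[4]=4
(3, 5): arr[3]=16 > arr[5]=4
(3, 7): arr[3]=16 > arr[7]=3
(4, 7): arr[4]=4 > arr[7]=3
(5, 7): arr[5]=4 > arr[7]=3
(6, 7): arr[6]=18 > arr[7]=3

Total inversions: 17

The array has 17 inversion(s): (0,2), (0,4), (0,5), (0,7), (1,2), (1,4), (1,5), (1,7), (2,4), (2,5), (2,7), (3,4), (3,5), (3,7), (4,7), (5,7), (6,7). Each pair (i,j) satisfies i < j and arr[i] > arr[j].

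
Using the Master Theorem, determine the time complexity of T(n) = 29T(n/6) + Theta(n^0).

Master Theorem for T(n) = 29T(n/6) + O(n^0):

a = 29, b = 6, c = 0
log_b(a) = log_6(29) = 1.8793

Case 1: c = 0 < log_6(29) = 1.8793
T(n) = O(n^(log_6 29))

For T(n) = 29T(n/6) + O(n^0): log_6(29) = 1.8793. This is Case 1 of the Master Theorem (c < log_b(a), work dominated by leaves), giving O(n^(log_6 29)).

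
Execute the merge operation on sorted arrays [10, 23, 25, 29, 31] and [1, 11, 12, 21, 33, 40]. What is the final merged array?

Merging process:

Compare 10 vs 1: take 1 from right. Merged: [1]
Compare 10 vs 11: take 10 from left. Merged: [1, 10]
Compare 23 vs 11: take 11 from right. Merged: [1, 10, 11]
Compare 23 vs 12: take 12 from right. Merged: [1, 10, 11, 12]
Compare 23 vs 21: take 21 from right. Merged: [1, 10, 11, 12, 21]
Compare 23 vs 33: take 23 from left. Merged: [1, 10, 11, 12, 21, 23]
Compare 25 vs 33: take 25 from left. Merged: [1, 10, 11, 12, 21, 23, 25]
Compare 29 vs 33: take 29 from left. Merged: [1, 10, 11, 12, 21, 23, 25, 29]
Compare 31 vs 33: take 31 from left. Merged: [1, 10, 11, 12, 21, 23, 25, 29, 31]
Append remaining from right: [33, 40]. Merged: [1, 10, 11, 12, 21, 23, 25, 29, 31, 33, 40]

Final merged array: [1, 10, 11, 12, 21, 23, 25, 29, 31, 33, 40]
Total comparisons: 9

The merged array is [1, 10, 11, 12, 21, 23, 25, 29, 31, 33, 40], requiring 9 comparisons. The merge step runs in O(n) time where n is the total number of elements.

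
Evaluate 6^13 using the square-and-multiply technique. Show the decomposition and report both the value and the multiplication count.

Computing 6^13 by squaring (build up from 6^1; each line after the first costs one multiplication):

6^1 = 6
6^2 = (6^1)^2 = 6^2 = 36
6^3 = 6 * 6^2 = 6 * 36 = 216
6^6 = (6^3)^2 = 216^2 = 46656
6^12 = (6^6)^2 = 46656^2 = 2176782336
6^13 = 6 * 6^12 = 6 * 2176782336 = 13060694016

Result: 13060694016
Multiplications needed: 5 (5 lines after 6^1)

6^13 = 13060694016. Using exponentiation by squaring, this requires 5 multiplications. The key idea: if the exponent is even, square the half-power; if odd, multiply by the base once.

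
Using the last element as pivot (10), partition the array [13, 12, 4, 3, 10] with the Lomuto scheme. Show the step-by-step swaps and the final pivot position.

Lomuto partition with pivot = 10:

Initial array: [13, 12, 4, 3, 10]

arr[0]=13 > 10: no swap
arr[1]=12 > 10: no swap
arr[2]=4 <= 10: swap with position 0, array becomes [4, 12, 13, 3, 10]
arr[3]=3 <= 10: swap with position 1, array becomes [4, 3, 13, 12, 10]

Place pivot at position 2: [4, 3, 10, 12, 13]
Pivot position: 2

After partitioning with pivot 10, the array becomes [4, 3, 10, 12, 13]. The pivot is placed at index 2. All elements to the left of the pivot are <= 10, and all elements to the right are > 10.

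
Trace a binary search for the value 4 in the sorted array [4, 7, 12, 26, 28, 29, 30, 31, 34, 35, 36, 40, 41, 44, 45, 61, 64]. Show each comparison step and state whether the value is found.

Binary search for 4 in [4, 7, 12, 26, 28, 29, 30, 31, 34, 35, 36, 40, 41, 44, 45, 61, 64]:

lo=0, hi=16, mid=8, arr[mid]=34 -> 34 > 4, search left half
lo=0, hi=7, mid=3, arr[mid]=26 -> 26 > 4, search left half
lo=0, hi=2, mid=1, arr[mid]=7 -> 7 > 4, search left half
lo=0, hi=0, mid=0, arr[mid]=4 -> Found target at index 0!

Binary search finds 4 at index 0 after 4 comparisons. The search repeatedly halves the search space by comparing with the middle element.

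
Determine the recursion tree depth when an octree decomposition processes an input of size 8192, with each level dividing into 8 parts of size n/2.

For divide and conquer with division factor 2:

Problem sizes at each level:
Level 0: 8192
Level 1: 4096
Level 2: 2048
Level 3: 1024
Level 4: 512
Level 5: 256
Level 6: 128
Level 7: 64
Level 8: 32
Level 9: 16
Level 10: 8
Level 11: 4
Level 12: 2
Level 13: 1

The root is level 0 and the size-1 base case is level 13 (the tree spans levels 0 through 13, i.e. 14 levels counting the root), so the depth is the number of divisions: log_2(8192) = 13

The recursion tree depth is log_2(8192) = 13. At each level, the problem size is divided by 2, so it takes 13 divisions to reduce to a base case of size 1. The algorithm makes 8 recursive calls at each level.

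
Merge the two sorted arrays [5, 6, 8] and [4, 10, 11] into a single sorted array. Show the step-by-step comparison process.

Merging process:

Compare 5 vs 4: take 4 from right. Merged: [4]
Compare 5 vs 10: take 5 from left. Merged: [4, 5]
Compare 6 vs 10: take 6 from left. Merged: [4, 5, 6]
Compare 8 vs 10: take 8 from left. Merged: [4, 5, 6, 8]
Append remaining from right: [10, 11]. Merged: [4, 5, 6, 8, 10, 11]

Final merged array: [4, 5, 6, 8, 10, 11]
Total comparisons: 4

The merged array is [4, 5, 6, 8, 10, 11], requiring 4 comparisons. The merge step runs in O(n) time where n is the total number of elements.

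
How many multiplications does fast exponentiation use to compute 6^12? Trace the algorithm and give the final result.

Computing 6^12 by squaring (build up from 6^1; each line after the first costs one multiplication):

6^1 = 6
6^2 = (6^1)^2 = 6^2 = 36
6^3 = 6 * 6^2 = 6 * 36 = 216
6^6 = (6^3)^2 = 216^2 = 46656
6^12 = (6^6)^2 = 46656^2 = 2176782336

Result: 2176782336
Multiplications needed: 4 (4 lines after 6^1)

6^12 = 2176782336. Using exponentiation by squaring, this requires 4 multiplications. The key idea: if the exponent is even, square the half-power; if odd, multiply by the base once.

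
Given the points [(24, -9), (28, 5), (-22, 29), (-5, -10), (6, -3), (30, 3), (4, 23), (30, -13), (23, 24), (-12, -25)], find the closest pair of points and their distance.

Computing all pairwise distances among 10 points:

d((24, -9), (28, 5)) = 14.5602
d((24, -9), (-22, 29)) = 59.6657
d((24, -9), (-5, -10)) = 29.0172
d((24, -9), (6, -3)) = 18.9737
d((24, -9), (30, 3)) = 13.4164
d((24, -9), (4, 23)) = 37.7359
d((24, -9), (30, -13)) = 7.2111
d((24, -9), (23, 24)) = 33.0151
d((24, -9), (-12, -25)) = 39.3954
d((28, 5), (-22, 29)) = 55.4617
d((28, 5), (-5, -10)) = 36.2491
d((28, 5), (6, -3)) = 23.4094
d((28, 5), (30, 3)) = 2.8284 <-- minimum
d((28, 5), (4, 23)) = 30.0
d((28, 5), (30, -13)) = 18.1108
d((28, 5), (23, 24)) = 19.6469
d((28, 5), (-12, -25)) = 50.0
d((-22, 29), (-5, -10)) = 42.5441
d((-22, 29), (6, -3)) = 42.5206
d((-22, 29), (30, 3)) = 58.1378
d((-22, 29), (4, 23)) = 26.6833
d((-22, 29), (30, -13)) = 66.8431
d((-22, 29), (23, 24)) = 45.2769
d((-22, 29), (-12, -25)) = 54.9181
d((-5, -10), (6, -3)) = 13.0384
d((-5, -10), (30, 3)) = 37.3363
d((-5, -10), (4, 23)) = 34.2053
d((-5, -10), (30, -13)) = 35.1283
d((-5, -10), (23, 24)) = 44.0454
d((-5, -10), (-12, -25)) = 16.5529
d((6, -3), (30, 3)) = 24.7386
d((6, -3), (4, 23)) = 26.0768
d((6, -3), (30, -13)) = 26.0
d((6, -3), (23, 24)) = 31.9061
d((6, -3), (-12, -25)) = 28.4253
d((30, 3), (4, 23)) = 32.8024
d((30, 3), (30, -13)) = 16.0
d((30, 3), (23, 24)) = 22.1359
d((30, 3), (-12, -25)) = 50.4777
d((4, 23), (30, -13)) = 44.4072
d((4, 23), (23, 24)) = 19.0263
d((4, 23), (-12, -25)) = 50.5964
d((30, -13), (23, 24)) = 37.6563
d((30, -13), (-12, -25)) = 43.6807
d((23, 24), (-12, -25)) = 60.2163

Closest pair: (28, 5) and (30, 3) with distance 2.8284

The closest pair is (28, 5) and (30, 3) with Euclidean distance 2.8284. For 10 points, brute-force pairwise comparison is shown above. For large n, the divide-and-conquer algorithm (sort by x, recurse on halves, check the dividing strip) achieves O(n log n).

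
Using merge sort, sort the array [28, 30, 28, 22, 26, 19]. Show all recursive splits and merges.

Merge sort trace:

Split: [28, 30, 28, 22, 26, 19] -> [28, 30, 28] and [22, 26, 19]
  Split: [28, 30, 28] -> [28] and [30, 28]
    Split: [30, 28] -> [30] and [28]
    Merge: [30] + [28] -> [28, 30]
  Merge: [28] + [28, 30] -> [28, 28, 30]
  Split: [22, 26, 19] -> [22] and [26, 19]
    Split: [26, 19] -> [26] and [19]
    Merge: [26] + [19] -> [19, 26]
  Merge: [22] + [19, 26] -> [19, 22, 26]
Merge: [28, 28, 30] + [19, 22, 26] -> [19, 22, 26, 28, 28, 30]

Final sorted array: [19, 22, 26, 28, 28, 30]

The merge sort proceeds by recursively splitting the array and merging sorted halves.
After all merges, the sorted array is [19, 22, 26, 28, 28, 30].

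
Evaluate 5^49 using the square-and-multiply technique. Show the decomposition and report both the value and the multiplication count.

Computing 5^49 by squaring (build up from 5^1; each line after the first costs one multiplication):

5^1 = 5
5^2 = (5^1)^2 = 5^2 = 25
5^3 = 5 * 5^2 = 5 * 25 = 125
5^6 = (5^3)^2 = 125^2 = 15625
5^12 = (5^6)^2 = 15625^2 = 244140625
5^24 = (5^12)^2 = 244140625^2 = 59604644775390625
5^48 = (5^24)^2 = 59604644775390625^2 = 3552713678800500929355621337890625
5^49 = 5 * 5^48 = 5 * 3552713678800500929355621337890625 = 17763568394002504646778106689453125

Result: 17763568394002504646778106689453125
Multiplications needed: 7 (7 lines after 5^1)

5^49 = 17763568394002504646778106689453125. Using exponentiation by squaring, this requires 7 multiplications. The key idea: if the exponent is even, square the half-power; if odd, multiply by the base once.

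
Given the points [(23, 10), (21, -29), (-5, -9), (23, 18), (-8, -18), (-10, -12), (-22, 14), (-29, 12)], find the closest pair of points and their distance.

Computing all pairwise distances among 8 points:

d((23, 10), (21, -29)) = 39.0512
d((23, 10), (-5, -9)) = 33.8378
d((23, 10), (23, 18)) = 8.0
d((23, 10), (-8, -18)) = 41.7732
d((23, 10), (-10, -12)) = 39.6611
d((23, 10), (-22, 14)) = 45.1774
d((23, 10), (-29, 12)) = 52.0384
d((21, -29), (-5, -9)) = 32.8024
d((21, -29), (23, 18)) = 47.0425
d((21, -29), (-8, -18)) = 31.0161
d((21, -29), (-10, -12)) = 35.3553
d((21, -29), (-22, 14)) = 60.8112
d((21, -29), (-29, 12)) = 64.6607
d((-5, -9), (23, 18)) = 38.8973
d((-5, -9), (-8, -18)) = 9.4868
d((-5, -9), (-10, -12)) = 5.831 <-- minimum
d((-5, -9), (-22, 14)) = 28.6007
d((-5, -9), (-29, 12)) = 31.8904
d((23, 18), (-8, -18)) = 47.5079
d((23, 18), (-10, -12)) = 44.5982
d((23, 18), (-22, 14)) = 45.1774
d((23, 18), (-29, 12)) = 52.345
d((-8, -18), (-10, -12)) = 6.3246
d((-8, -18), (-22, 14)) = 34.9285
d((-8, -18), (-29, 12)) = 36.6197
d((-10, -12), (-22, 14)) = 28.6356
d((-10, -12), (-29, 12)) = 30.6105
d((-22, 14), (-29, 12)) = 7.2801

Closest pair: (-5, -9) and (-10, -12) with distance 5.831

The closest pair is (-5, -9) and (-10, -12) with Euclidean distance 5.831. For 8 points, brute-force pairwise comparison is shown above. For large n, the divide-and-conquer algorithm (sort by x, recurse on halves, check the dividing strip) achieves O(n log n).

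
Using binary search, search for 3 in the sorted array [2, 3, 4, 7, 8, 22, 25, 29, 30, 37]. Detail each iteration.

Binary search for 3 in [2, 3, 4, 7, 8, 22, 25, 29, 30, 37]:

lo=0, hi=9, mid=4, arr[mid]=8 -> 8 > 3, search left half
lo=0, hi=3, mid=1, arr[mid]=3 -> Found target at index 1!

Binary search finds 3 at index 1 after 2 comparisons. The search repeatedly halves the search space by comparing with the middle element.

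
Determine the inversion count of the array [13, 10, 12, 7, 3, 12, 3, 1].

Finding inversions in [13, 10, 12, 7, 3, 12, 3, 1]:

(0, 1): arr[0]=13 > arr[1]=10
(0, 2): arr[0]=13 > arr[2]=12
(0, 3): arr[0]=13 > arr[3]=7
(0, 4): arr[0]=13 > arr[4]=3
(0, 5): arr[0]=13 > arr[5]=12
(0, 6): arr[0]=13 > arr[6]=3
(0, 7): arr[0]=13 > arr[7]=1
(1, 3): arr[1]=10 > arr[3]=7
(1, 4): arr[1]=10 > arr[4]=3
(1, 6): arr[1]=10 > arr[6]=3
(1, 7): arr[1]=10 > arr[7]=1
(2, 3): arr[2]=12 > arr[3]=7
(2, 4): arr[2]=12 > arr[4]=3
(2, 6): arr[2]=12 > arr[6]=3
(2, 7): arr[2]=12 > arr[7]=1
(3, 4): arr[3]=7 > arr[4]=3
(3, 6): arr[3]=7 > arr[6]=3
(3, 7): arr[3]=7 > arr[7]=1
(4, 7): arr[4]=3 > arr[7]=1
(5, 6): arr[5]=12 > arr[6]=3
(5, 7): arr[5]=12 > arr[7]=1
(6, 7): arr[6]=3 > arr[7]=1

Total inversions: 22

The array has 22 inversion(s): (0,1), (0,2), (0,3), (0,4), (0,5), (0,6), (0,7), (1,3), (1,4), (1,6), (1,7), (2,3), (2,4), (2,6), (2,7), (3,4), (3,6), (3,7), (4,7), (5,6), (5,7), (6,7). Each pair (i,j) satisfies i < j and arr[i] > arr[j].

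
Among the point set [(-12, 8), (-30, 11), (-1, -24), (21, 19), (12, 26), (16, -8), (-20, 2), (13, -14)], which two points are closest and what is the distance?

Computing all pairwise distances among 8 points:

d((-12, 8), (-30, 11)) = 18.2483
d((-12, 8), (-1, -24)) = 33.8378
d((-12, 8), (21, 19)) = 34.7851
d((-12, 8), (12, 26)) = 30.0
d((-12, 8), (16, -8)) = 32.249
d((-12, 8), (-20, 2)) = 10.0
d((-12, 8), (13, -14)) = 33.3017
d((-30, 11), (-1, -24)) = 45.4533
d((-30, 11), (21, 19)) = 51.6236
d((-30, 11), (12, 26)) = 44.5982
d((-30, 11), (16, -8)) = 49.7695
d((-30, 11), (-20, 2)) = 13.4536
d((-30, 11), (13, -14)) = 49.7393
d((-1, -24), (21, 19)) = 48.3011
d((-1, -24), (12, 26)) = 51.6624
d((-1, -24), (16, -8)) = 23.3452
d((-1, -24), (-20, 2)) = 32.2025
d((-1, -24), (13, -14)) = 17.2047
d((21, 19), (12, 26)) = 11.4018
d((21, 19), (16, -8)) = 27.4591
d((21, 19), (-20, 2)) = 44.3847
d((21, 19), (13, -14)) = 33.9559
d((12, 26), (16, -8)) = 34.2345
d((12, 26), (-20, 2)) = 40.0
d((12, 26), (13, -14)) = 40.0125
d((16, -8), (-20, 2)) = 37.3631
d((16, -8), (13, -14)) = 6.7082 <-- minimum
d((-20, 2), (13, -14)) = 36.6742

Closest pair: (16, -8) and (13, -14) with distance 6.7082

The closest pair is (16, -8) and (13, -14) with Euclidean distance 6.7082. For 8 points, brute-force pairwise comparison is shown above. For large n, the divide-and-conquer algorithm (sort by x, recurse on halves, check the dividing strip) achieves O(n log n).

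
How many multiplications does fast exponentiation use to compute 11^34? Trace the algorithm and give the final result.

Computing 11^34 by squaring (build up from 11^1; each line after the first costs one multiplication):

11^1 = 11
11^2 = (11^1)^2 = 11^2 = 121
11^4 = (11^2)^2 = 121^2 = 14641
11^8 = (11^4)^2 = 14641^2 = 214358881
11^16 = (11^8)^2 = 214358881^2 = 45949729863572161
11^17 = 11 * 11^16 = 11 * 45949729863572161 = 505447028499293771
11^34 = (11^17)^2 = 505447028499293771^2 = 255476698618765889551019445759400441

Result: 255476698618765889551019445759400441
Multiplications needed: 6 (6 lines after 11^1)

11^34 = 255476698618765889551019445759400441. Using exponentiation by squaring, this requires 6 multiplications. The key idea: if the exponent is even, square the half-power; if odd, multiply by the base once.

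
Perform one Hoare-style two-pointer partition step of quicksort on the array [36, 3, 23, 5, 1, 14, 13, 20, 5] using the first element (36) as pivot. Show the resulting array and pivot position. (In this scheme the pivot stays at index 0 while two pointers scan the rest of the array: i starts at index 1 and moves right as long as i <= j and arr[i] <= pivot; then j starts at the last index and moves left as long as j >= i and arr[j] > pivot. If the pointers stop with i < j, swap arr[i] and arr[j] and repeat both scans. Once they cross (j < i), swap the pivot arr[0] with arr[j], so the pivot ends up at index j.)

Hoare-style two-pointer partition with pivot = 36:

Initial array: [36, 3, 23, 5, 1, 14, 13, 20, 5]

Pointers start at i = 1, j = 8.
i ends at 9, j ends at 8: the pointers have crossed (j < i), so scanning stops.

Swap pivot arr[0] with arr[8] to place pivot at position 8: [5, 3, 23, 5, 1, 14, 13, 20, 36]
Pivot position: 8

After partitioning with pivot 36, the array becomes [5, 3, 23, 5, 1, 14, 13, 20, 36]. The pivot is placed at index 8. All elements to the left of the pivot are <= 36, and all elements to the right are > 36.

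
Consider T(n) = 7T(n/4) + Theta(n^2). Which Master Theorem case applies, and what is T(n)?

Master Theorem for T(n) = 7T(n/4) + O(n^2):

a = 7, b = 4, c = 2
log_b(a) = log_4(7) = 1.4037

Case 3: c = 2 > log_4(7) = 1.4037
T(n) = O(n^2) = O(n^2)

For T(n) = 7T(n/4) + O(n^2): log_4(7) = 1.4037. This is Case 3 of the Master Theorem (c > log_b(a), work dominated by root), giving O(n^2).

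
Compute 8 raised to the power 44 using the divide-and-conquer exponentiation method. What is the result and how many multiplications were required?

Computing 8^44 by squaring (build up from 8^1; each line after the first costs one multiplication):

8^1 = 8
8^2 = (8^1)^2 = 8^2 = 64
8^4 = (8^2)^2 = 64^2 = 4096
8^5 = 8 * 8^4 = 8 * 4096 = 32768
8^10 = (8^5)^2 = 32768^2 = 1073741824
8^11 = 8 * 8^10 = 8 * 1073741824 = 8589934592
8^22 = (8^11)^2 = 8589934592^2 = 73786976294838206464
8^44 = (8^22)^2 = 73786976294838206464^2 = 5444517870735015415413993718908291383296

Result: 5444517870735015415413993718908291383296
Multiplications needed: 7 (7 lines after 8^1)

8^44 = 5444517870735015415413993718908291383296. Using exponentiation by squaring, this requires 7 multiplications. The key idea: if the exponent is even, square the half-power; if odd, multiply by the base once.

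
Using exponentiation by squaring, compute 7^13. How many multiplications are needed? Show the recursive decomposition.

Computing 7^13 by squaring (build up from 7^1; each line after the first costs one multiplication):

7^1 = 7
7^2 = (7^1)^2 = 7^2 = 49
7^3 = 7 * 7^2 = 7 * 49 = 343
7^6 = (7^3)^2 = 343^2 = 117649
7^12 = (7^6)^2 = 117649^2 = 13841287201
7^13 = 7 * 7^12 = 7 * 13841287201 = 96889010407

Result: 96889010407
Multiplications needed: 5 (5 lines after 7^1)

7^13 = 96889010407. Using exponentiation by squaring, this requires 5 multiplications. The key idea: if the exponent is even, square the half-power; if odd, multiply by the base once.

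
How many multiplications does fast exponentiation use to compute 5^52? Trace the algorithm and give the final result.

Computing 5^52 by squaring (build up from 5^1; each line after the first costs one multiplication):

5^1 = 5
5^2 = (5^1)^2 = 5^2 = 25
5^3 = 5 * 5^2 = 5 * 25 = 125
5^6 = (5^3)^2 = 125^2 = 15625
5^12 = (5^6)^2 = 15625^2 = 244140625
5^13 = 5 * 5^12 = 5 * 244140625 = 1220703125
5^26 = (5^13)^2 = 1220703125^2 = 1490116119384765625
5^52 = (5^26)^2 = 1490116119384765625^2 = 2220446049250313080847263336181640625

Result: 2220446049250313080847263336181640625
Multiplications needed: 7 (7 lines after 5^1)

5^52 = 2220446049250313080847263336181640625. Using exponentiation by squaring, this requires 7 multiplications. The key idea: if the exponent is even, square the half-power; if odd, multiply by the base once.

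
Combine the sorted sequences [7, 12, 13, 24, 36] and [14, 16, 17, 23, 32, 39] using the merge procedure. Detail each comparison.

Merging process:

Compare 7 vs 14: take 7 from left. Merged: [7]
Compare 12 vs 14: take 12 from left. Merged: [7, 12]
Compare 13 vs 14: take 13 from left. Merged: [7, 12, 13]
Compare 24 vs 14: take 14 from right. Merged: [7, 12, 13, 14]
Compare 24 vs 16: take 16 from right. Merged: [7, 12, 13, 14, 16]
Compare 24 vs 17: take 17 from right. Merged: [7, 12, 13, 14, 16, 17]
Compare 24 vs 23: take 23 from right. Merged: [7, 12, 13, 14, 16, 17, 23]
Compare 24 vs 32: take 24 from left. Merged: [7, 12, 13, 14, 16, 17, 23, 24]
Compare 36 vs 32: take 32 from right. Merged: [7, 12, 13, 14, 16, 17, 23, 24, 32]
Compare 36 vs 39: take 36 from left. Merged: [7, 12, 13, 14, 16, 17, 23, 24, 32, 36]
Append remaining from right: [39]. Merged: [7, 12, 13, 14, 16, 17, 23, 24, 32, 36, 39]

Final merged array: [7, 12, 13, 14, 16, 17, 23, 24, 32, 36, 39]
Total comparisons: 10

The merged array is [7, 12, 13, 14, 16, 17, 23, 24, 32, 36, 39], requiring 10 comparisons. The merge step runs in O(n) time where n is the total number of elements.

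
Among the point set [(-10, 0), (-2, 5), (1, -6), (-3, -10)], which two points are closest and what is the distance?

Computing all pairwise distances among 4 points:

d((-10, 0), (-2, 5)) = 9.434
d((-10, 0), (1, -6)) = 12.53
d((-10, 0), (-3, -10)) = 12.2066
d((-2, 5), (1, -6)) = 11.4018
d((-2, 5), (-3, -10)) = 15.0333
d((1, -6), (-3, -10)) = 5.6569 <-- minimum

Closest pair: (1, -6) and (-3, -10) with distance 5.6569

The closest pair is (1, -6) and (-3, -10) with Euclidean distance 5.6569. For 4 points, brute-force pairwise comparison is shown above. For large n, the divide-and-conquer algorithm (sort by x, recurse on halves, check the dividing strip) achieves O(n log n).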